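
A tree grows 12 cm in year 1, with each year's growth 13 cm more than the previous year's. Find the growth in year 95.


aₙ = a₁ + (n-1)d
= 12 + (95-1)×13
= 12 + 1222
= 1234

a_95 = 1234


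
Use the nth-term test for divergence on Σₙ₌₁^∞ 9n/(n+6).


lim(n→∞) 9n/(n+6) = 9/1 = 9  (divide numerator and denominator by n)
lim aₙ = 9 ≠ 0 → series DIVERGES

Diverges (lim aₙ = 9 ≠ 0)


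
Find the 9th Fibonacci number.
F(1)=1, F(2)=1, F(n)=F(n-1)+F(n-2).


Fibonacci sequence: 1, 1, 2, 3, 5, 8, 13, 21, 34
F(9) = 34

F(9) = 34


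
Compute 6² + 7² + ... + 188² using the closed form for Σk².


Σₖ₌6^188 k² = Σₖ₌₁^188 k² − Σₖ₌₁^5 k²
= 188·189·377/6 − 5·6·11/6
= 2232594 − 55 = 2232539

Σk² = 2232539


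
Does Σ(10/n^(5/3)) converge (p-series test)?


p-series test: Σ c/n^p converges if p > 1, diverges if p ≤ 1 (constant c > 0 doesn't affect convergence).
p = 5/3
5/3 > 1 → CONVERGES

Converges (p = 5/3 > 1)


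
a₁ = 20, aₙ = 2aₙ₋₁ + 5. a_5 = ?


Computing step by step:
a_1 = 20
a_2 = 45
a_3 = 95
a_4 = 195
a_5 = 395


a_5 = 395


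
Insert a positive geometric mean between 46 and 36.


GM = √(46×36) = √1656 = 40.694

GM = 40.694


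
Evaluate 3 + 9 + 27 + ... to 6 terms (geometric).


Sₙ = 3×(3^6 - 1)/(3 - 1)
= 3×(729 - 1)/2
= 3×728/2
= 1092

S_6 = 1092


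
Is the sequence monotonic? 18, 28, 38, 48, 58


Differences: 10, 10, 10, 10
All differences > 0 → strictly INCREASING

Monotonically increasing


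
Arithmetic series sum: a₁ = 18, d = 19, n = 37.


aₙ = 18 + (37-1)×19 = 702
Sₙ = n(a₁+aₙ)/2 = 37×(18+702)/2
= 37×720/2 = 13320

S_37 = 13320


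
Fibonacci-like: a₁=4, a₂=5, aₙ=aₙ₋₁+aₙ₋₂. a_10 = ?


Computing iteratively: 4, 5, 9, 14, 23, 37, 60, 97, 157, 254
a_10 = 254

a_10 = 254


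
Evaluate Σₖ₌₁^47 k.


n(n+1)/2 = 47×48/2 = 2256/2 = 1128

Σk = 1128


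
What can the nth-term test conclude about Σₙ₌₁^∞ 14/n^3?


lim(n→∞) 14/n^3 = 0
lim aₙ = 0 → nth-term test is INCONCLUSIVE
(Need other tests; this is actually a convergent p-series with p=3 > 1)

Inconclusive (lim aₙ = 0; need another test)


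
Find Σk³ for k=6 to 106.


Σₖ₌6^106 k³ = [106·107/2]² − [5·6/2]²
= 32160241 − 225 = 32160016

Σk³ = 32160016


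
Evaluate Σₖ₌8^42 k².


Σₖ₌8^42 k² = Σₖ₌₁^42 k² − Σₖ₌₁^7 k²
= 42·43·85/6 − 7·8·15/6
= 25585 − 140 = 25445

Σk² = 25445


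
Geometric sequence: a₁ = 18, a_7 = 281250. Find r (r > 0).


r^(n-1) = aₙ/a₁
r^6 = 281250/18 = 15625
r = 15625^(1/6)
= ±5; taking r > 0 gives r = 5

r = 5


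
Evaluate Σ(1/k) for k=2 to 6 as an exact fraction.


Σₖ₌2^6 1/k = 1/2 + 1/3 + 1/4 + 1/5 + 1/6
= 29/20
≈ 1.45

Sum = 29/20 ≈ 1.45


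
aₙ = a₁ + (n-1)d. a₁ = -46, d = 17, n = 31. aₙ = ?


aₙ = a₁ + (n-1)d
= -46 + (31-1)×17
= -46 + 510
= 464

a_31 = 464


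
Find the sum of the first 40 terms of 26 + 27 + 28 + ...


aₙ = 26 + (40-1)×1 = 65
Sₙ = n(a₁+aₙ)/2 = 40×(26+65)/2
= 40×91/2 = 1820

S_40 = 1820


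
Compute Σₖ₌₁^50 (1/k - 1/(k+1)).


Telescoping: adjacent terms cancel.
= 1/1 - 1/51
= 1 - 1/51 = 50/51

Sum = 50/51


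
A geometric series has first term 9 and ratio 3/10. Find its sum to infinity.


S∞ = a₁/(1-r) = 9/(1 - 3/10)
= 9/(7/10)
= 90/7

S∞ = 90/7


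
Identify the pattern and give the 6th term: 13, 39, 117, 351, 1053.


Pattern: geometric (r=3)
Terms: 13, 39, 117, 351, 1053
Next term = 3159

Next term = 3159


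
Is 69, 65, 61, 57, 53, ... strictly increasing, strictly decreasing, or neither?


Differences: -4, -4, -4, -4
All differences < 0 → strictly DECREASING

Monotonically decreasing


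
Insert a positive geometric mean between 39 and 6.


GM = √(39×6) = √234 = 15.2971

GM = 15.2971


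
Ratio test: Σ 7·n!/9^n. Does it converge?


aₙ = 7·n!/9^n
a_{n+1}/aₙ = (n+1)!/9^(n+1) × 9^n/n!  (constant 7 cancels)
= (n+1)/9
L = lim(n→∞) (n+1)/9 = ∞
L > 1 → series DIVERGES

Diverges (ratio test: L = ∞ > 1)


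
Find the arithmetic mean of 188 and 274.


AM = (188 + 274)/2 = 462/2 = 231

AM = 231


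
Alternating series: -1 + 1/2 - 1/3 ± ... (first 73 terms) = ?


S = -1 + 1/2 - 1/3 + 1/4 - 1/5 + 1/6 - 1/7 + 1/8 ± ...
= -0.6999
(Full series converges to -ln(2) ≈ -0.6931)

S_73 = -0.6999


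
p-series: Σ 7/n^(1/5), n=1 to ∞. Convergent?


p-series test: Σ c/n^p converges if p > 1, diverges if p ≤ 1 (constant c > 0 doesn't affect convergence).
p = 1/5
1/5 ≤ 1 → DIVERGES

Diverges (p = 1/5 ≤ 1)


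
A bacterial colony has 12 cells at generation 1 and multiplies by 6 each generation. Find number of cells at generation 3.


aₙ = a₁·r^(n-1)
= 12×6^2
= 12×36
= 432

a_3 = 432


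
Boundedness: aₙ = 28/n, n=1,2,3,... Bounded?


a₁ = 28, a₂ = 28/2, a₃ = 28/3, ...
0 < aₙ ≤ 28 for all n ≥ 1
Lower bound: 0, Upper bound: 28
The sequence IS bounded

Bounded (0 < aₙ ≤ 28)


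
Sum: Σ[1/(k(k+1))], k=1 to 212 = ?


1/(k(k+1)) = 1/k - 1/(k+1) (partial fractions)
Telescoping: Σ = 1 - 1/213 = 212/213

Sum = 212/213


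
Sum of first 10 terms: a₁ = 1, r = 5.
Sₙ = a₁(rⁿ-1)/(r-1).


Sₙ = 1×(5^10 - 1)/(5 - 1)
= 1×(9765625 - 1)/4
= 1×9765624/4
= 2441406

S_10 = 2441406


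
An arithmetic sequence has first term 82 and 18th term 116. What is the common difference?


d = (aₙ - a₁)/(n-1)
= (116 - 82)/(18-1)
= 34/17 = 2

d = 2


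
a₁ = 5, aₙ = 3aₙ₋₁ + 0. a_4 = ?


Computing step by step:
a_1 = 5
a_2 = 15
a_3 = 45
a_4 = 135


a_4 = 135


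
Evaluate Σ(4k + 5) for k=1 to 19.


Σ(4k+5) = 4·Σk + 5·n
= 4·190 + 5·19
= 760 + 95 = 855

Σ = 855


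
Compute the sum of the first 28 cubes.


n(n+1)/2 = 28×29/2 = 406
Σk³ = 406² = 164836

Σk³ = 164836


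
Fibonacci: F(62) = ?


Fibonacci sequence: 1, 1, 2, 3, 5, 8, 13, 21, 34, 55, 89, ...
F(62) = 4052739537881

F(62) = 4052739537881


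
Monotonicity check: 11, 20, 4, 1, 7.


Differences: 9, -16, -3, 6
Difference at position 1 is +9 (> 0) but position 2 is -16 (< 0) — sequence both rises and falls
→ NOT monotonic

Not monotonic


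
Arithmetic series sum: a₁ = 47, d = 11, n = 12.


aₙ = 47 + (12-1)×11 = 168
Sₙ = n(a₁+aₙ)/2 = 12×(47+168)/2
= 12×215/2 = 1290

S_12 = 1290


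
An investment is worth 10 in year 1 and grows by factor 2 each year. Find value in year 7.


aₙ = a₁·r^(n-1)
= 10×2^6
= 10×64
= 640

a_7 = 640


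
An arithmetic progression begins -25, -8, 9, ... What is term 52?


aₙ = a₁ + (n-1)d
= -25 + (52-1)×17
= -25 + 867
= 842

a_52 = 842


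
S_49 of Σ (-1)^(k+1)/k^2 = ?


S = 1 - 1/4 + 1/9 - 1/16 + 1/25 - 1/36 + 1/49 - 1/64 ± ...
= 0.8227
(Full series converges to +π²/12 ≈ +0.8225)

S_49 = 0.8227


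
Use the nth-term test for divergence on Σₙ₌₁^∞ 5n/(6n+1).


lim(n→∞) 5n/(6n+1) = 5/6 = 5/6  (divide numerator and denominator by n)
lim aₙ = 5/6 ≠ 0 → series DIVERGES

Diverges (lim aₙ = 5/6 ≠ 0)


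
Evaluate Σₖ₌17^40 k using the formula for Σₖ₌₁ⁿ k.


Σₖ₌17^40 k = Σₖ₌₁^40 k − Σₖ₌₁^16 k
= 40·41/2 − 16·17/2
= 820 − 136 = 684

Σk = 684


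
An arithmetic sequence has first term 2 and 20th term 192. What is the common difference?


d = (aₙ - a₁)/(n-1)
= (192 - 2)/(20-1)
= 190/19 = 10

d = 10


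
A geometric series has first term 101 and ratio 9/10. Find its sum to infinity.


S∞ = a₁/(1-r) = 101/(1 - 9/10)
= 101/(1/10)
= 1010

S∞ = 1010


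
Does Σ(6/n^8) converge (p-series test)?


p-series test: Σ c/n^p converges if p > 1, diverges if p ≤ 1 (constant c > 0 doesn't affect convergence).
p = 8
8 > 1 → CONVERGES

Converges (p = 8 > 1)


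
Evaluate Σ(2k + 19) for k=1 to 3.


Σ(2k+19) = 2·Σk + 19·n
= 2·6 + 19·3
= 12 + 57 = 69

Σ = 69


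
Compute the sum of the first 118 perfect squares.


n = 118
n(n+1)(2n+1)/6 = 118×119×237/6
= 3327954/6 = 554659

Σk² = 554659


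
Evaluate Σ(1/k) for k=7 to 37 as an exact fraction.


Σₖ₌7^37 1/k = 1/7 + 1/8 + 1/9 + ... + 1/37
= 850782285001393/485721041551200
≈ 1.7516

Sum = 850782285001393/485721041551200 ≈ 1.7516


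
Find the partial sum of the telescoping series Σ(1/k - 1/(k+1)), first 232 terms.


Telescoping: adjacent terms cancel.
= 1/1 - 1/233
= 1 - 1/233 = 232/233

Sum = 232/233


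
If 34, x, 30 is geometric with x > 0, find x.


GM = √(34×30) = √1020 = 31.9374

GM = 31.9374


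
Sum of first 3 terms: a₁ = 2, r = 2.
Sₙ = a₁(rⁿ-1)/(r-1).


Sₙ = 2×(2^3 - 1)/(2 - 1)
= 2×(8 - 1)/1
= 2×7/1
= 14

S_3 = 14


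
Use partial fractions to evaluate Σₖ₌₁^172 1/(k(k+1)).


1/(k(k+1)) = 1/k - 1/(k+1) (partial fractions)
Telescoping: Σ = 1 - 1/173 = 172/173

Sum = 172/173


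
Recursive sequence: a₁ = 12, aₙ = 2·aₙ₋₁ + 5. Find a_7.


Computing step by step:
a_1 = 12
a_2 = 29
a_3 = 63
a_4 = 131
a_5 = 267
a_6 = 539
a_7 = 1083


a_7 = 1083


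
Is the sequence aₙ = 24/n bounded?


a₁ = 24, a₂ = 24/2, a₃ = 24/3, ...
0 < aₙ ≤ 24 for all n ≥ 1
Lower bound: 0, Upper bound: 24
The sequence IS bounded

Bounded (0 < aₙ ≤ 24)


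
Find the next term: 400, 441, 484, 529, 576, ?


Pattern: perfect squares: n²
Terms: 400, 441, 484, 529, 576
Next term = 625

Next term = 625


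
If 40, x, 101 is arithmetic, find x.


AM = (40 + 101)/2 = 141/2 = 70.5

AM = 70.5


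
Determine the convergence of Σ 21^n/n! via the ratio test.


aₙ = 21^n/n!
a_{n+1}/aₙ = 21^(n+1)/(n+1)! × n!/21^n
= 21/(n+1)
L = lim(n→∞) 21/(n+1) = 0
L < 1 → series CONVERGES

Converges (ratio test: L = 0 < 1)


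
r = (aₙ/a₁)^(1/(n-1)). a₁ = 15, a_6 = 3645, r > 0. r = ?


r^(n-1) = aₙ/a₁
r^5 = 3645/15 = 243
r = 243^(1/5)
= 3

r = 3


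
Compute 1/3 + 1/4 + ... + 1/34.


Σₖ₌3^34 1/k = 1/3 + 1/4 + 1/5 + ... + 1/34
= 34370802258349/13127595717600
≈ 2.6182

Sum = 34370802258349/13127595717600 ≈ 2.6182


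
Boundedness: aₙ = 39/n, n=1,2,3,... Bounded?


a₁ = 39, a₂ = 39/2, a₃ = 39/3, ...
0 < aₙ ≤ 39 for all n ≥ 1
Lower bound: 0, Upper bound: 39
The sequence IS bounded

Bounded (0 < aₙ ≤ 39)


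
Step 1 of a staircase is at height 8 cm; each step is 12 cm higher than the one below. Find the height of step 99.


aₙ = a₁ + (n-1)d
= 8 + (99-1)×12
= 8 + 1176
= 1184

a_99 = 1184


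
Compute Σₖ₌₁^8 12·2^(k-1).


Sₙ = 12×(2^8 - 1)/(2 - 1)
= 12×(256 - 1)/1
= 12×255/1
= 3060

S_8 = 3060


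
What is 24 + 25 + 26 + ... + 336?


Σₖ₌24^336 k = Σₖ₌₁^336 k − Σₖ₌₁^23 k
= 336·337/2 − 23·24/2
= 56616 − 276 = 56340

Σk = 56340


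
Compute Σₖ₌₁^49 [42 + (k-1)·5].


aₙ = 42 + (49-1)×5 = 282
Sₙ = n(a₁+aₙ)/2 = 49×(42+282)/2
= 49×324/2 = 7938

S_49 = 7938


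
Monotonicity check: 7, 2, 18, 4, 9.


Differences: -5, 16, -14, 5
Difference at position 2 is +16 (> 0) but position 1 is -5 (< 0) — sequence both rises and falls
→ NOT monotonic

Not monotonic


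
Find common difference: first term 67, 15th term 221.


d = (aₙ - a₁)/(n-1)
= (221 - 67)/(15-1)
= 154/14 = 11

d = 11


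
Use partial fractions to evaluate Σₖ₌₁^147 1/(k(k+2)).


1/(k(k+2)) = (1/2)·(1/k - 1/(k+2)) (partial fractions)
Telescoping: Σ = (1/2)·(1 + 1/2 - 1/148 - 1/149) = 32781/44104

Sum = 32781/44104


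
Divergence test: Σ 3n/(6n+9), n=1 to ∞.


lim(n→∞) 3n/(6n+9) = 3/6 = 1/2  (divide numerator and denominator by n)
lim aₙ = 1/2 ≠ 0 → series DIVERGES

Diverges (lim aₙ = 1/2 ≠ 0)


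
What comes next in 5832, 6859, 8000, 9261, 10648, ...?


Pattern: perfect cubes: n³
Terms: 5832, 6859, 8000, 9261, 10648
Next term = 12167

Next term = 12167


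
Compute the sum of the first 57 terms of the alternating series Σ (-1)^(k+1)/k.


S = 1 - 1/2 + 1/3 - 1/4 + 1/5 - 1/6 + 1/7 - 1/8 ± ...
= 0.7018
(Full series converges to +ln(2) ≈ +0.6931)

S_57 = 0.7018


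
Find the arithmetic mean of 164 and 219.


AM = (164 + 219)/2 = 383/2 = 191.5

AM = 191.5


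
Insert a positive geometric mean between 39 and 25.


GM = √(39×25) = √975 = 31.225

GM = 31.225


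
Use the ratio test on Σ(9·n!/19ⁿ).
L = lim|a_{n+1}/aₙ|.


aₙ = 9·n!/19^n
a_{n+1}/aₙ = (n+1)!/19^(n+1) × 19^n/n!  (constant 9 cancels)
= (n+1)/19
L = lim(n→∞) (n+1)/19 = ∞
L > 1 → series DIVERGES

Diverges (ratio test: L = ∞ > 1)


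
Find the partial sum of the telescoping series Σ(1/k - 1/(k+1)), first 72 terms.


Telescoping: adjacent terms cancel.
= 1/1 - 1/73
= 1 - 1/73 = 72/73

Sum = 72/73


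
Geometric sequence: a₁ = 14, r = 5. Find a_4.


aₙ = a₁·r^(n-1)
= 14×5^3
= 14×125
= 1750

a_4 = 1750


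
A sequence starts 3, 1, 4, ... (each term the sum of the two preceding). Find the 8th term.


Computing iteratively: 3, 1, 4, 5, 9, 14, 23, 37
a_8 = 37

a_8 = 37


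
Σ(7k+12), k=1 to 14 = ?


Σ(7k+12) = 7·Σk + 12·n
= 7·105 + 12·14
= 735 + 168 = 903

Σ = 903


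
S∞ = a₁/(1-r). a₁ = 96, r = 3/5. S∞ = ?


S∞ = a₁/(1-r) = 96/(1 - 3/5)
= 96/(2/5)
= 240

S∞ = 240


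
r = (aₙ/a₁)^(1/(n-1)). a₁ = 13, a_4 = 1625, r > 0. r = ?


r^(n-1) = aₙ/a₁
r^3 = 1625/13 = 125
r = 125^(1/3)
= 5

r = 5


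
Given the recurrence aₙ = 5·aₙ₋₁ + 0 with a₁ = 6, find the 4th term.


Computing step by step:
a_1 = 6
a_2 = 30
a_3 = 150
a_4 = 750


a_4 = 750


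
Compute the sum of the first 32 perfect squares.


n = 32
n(n+1)(2n+1)/6 = 32×33×65/6
= 68640/6 = 11440

Σk² = 11440


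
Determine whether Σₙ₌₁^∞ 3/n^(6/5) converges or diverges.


p-series test: Σ c/n^p converges if p > 1, diverges if p ≤ 1 (constant c > 0 doesn't affect convergence).
p = 6/5
6/5 > 1 → CONVERGES

Converges (p = 6/5 > 1)


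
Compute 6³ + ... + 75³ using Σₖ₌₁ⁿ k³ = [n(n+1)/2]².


Σₖ₌6^75 k³ = [75·76/2]² − [5·6/2]²
= 8122500 − 225 = 8122275

Σk³ = 8122275


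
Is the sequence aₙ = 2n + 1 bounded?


aₙ = 2n + 1 → as n→∞, aₙ→∞
No finite upper bound exists
The sequence is UNBOUNDED

Unbounded (aₙ → ∞ as n → ∞)


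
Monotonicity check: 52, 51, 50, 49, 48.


Differences: -1, -1, -1, -1
All differences < 0 → strictly DECREASING

Monotonically decreasing


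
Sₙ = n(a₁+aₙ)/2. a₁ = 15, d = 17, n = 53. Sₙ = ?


aₙ = 15 + (53-1)×17 = 899
Sₙ = n(a₁+aₙ)/2 = 53×(15+899)/2
= 53×914/2 = 24221

S_53 = 24221


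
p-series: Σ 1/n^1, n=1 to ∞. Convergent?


p-series test: Σ c/n^p converges if p > 1, diverges if p ≤ 1 (constant c > 0 doesn't affect convergence).
p = 1
1 ≤ 1 → DIVERGES

Diverges (p = 1 ≤ 1)


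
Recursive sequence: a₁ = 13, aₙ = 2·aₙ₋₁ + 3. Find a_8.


Computing step by step:
a_1 = 13
a_2 = 29
a_3 = 61
a_4 = 125
a_5 = 253
a_6 = 509
a_7 = 1021
a_8 = 2045


a_8 = 2045


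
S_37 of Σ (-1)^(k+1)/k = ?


S = 1 - 1/2 + 1/3 - 1/4 + 1/5 - 1/6 + 1/7 - 1/8 ± ...
= 0.7065
(Full series converges to +ln(2) ≈ +0.6931)

S_37 = 0.7065


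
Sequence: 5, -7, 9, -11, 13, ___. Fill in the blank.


Pattern: alternating sign, magnitude arithmetic (d=2)
Terms: 5, -7, 9, -11, 13
Next term = -15

Next term = -15


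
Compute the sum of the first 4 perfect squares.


n = 4
n(n+1)(2n+1)/6 = 4×5×9/6
= 180/6 = 30

Σk² = 30


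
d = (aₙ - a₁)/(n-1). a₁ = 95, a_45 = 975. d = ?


d = (aₙ - a₁)/(n-1)
= (975 - 95)/(45-1)
= 880/44 = 20

d = 20


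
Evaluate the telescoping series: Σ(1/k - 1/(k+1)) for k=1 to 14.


Telescoping: adjacent terms cancel.
= 1/1 - 1/15
= 1 - 1/15 = 14/15

Sum = 14/15


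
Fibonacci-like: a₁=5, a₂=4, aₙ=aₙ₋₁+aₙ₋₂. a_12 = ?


Computing iteratively: 5, 4, 9, 13, 22, 35, 57, 92, 149, 241, 390, 631
a_12 = 631

a_12 = 631


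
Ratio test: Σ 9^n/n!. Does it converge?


aₙ = 9^n/n!
a_{n+1}/aₙ = 9^(n+1)/(n+1)! × n!/9^n
= 9/(n+1)
L = lim(n→∞) 9/(n+1) = 0
L < 1 → series CONVERGES

Converges (ratio test: L = 0 < 1)


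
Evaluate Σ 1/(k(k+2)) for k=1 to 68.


1/(k(k+2)) = (1/2)·(1/k - 1/(k+2)) (partial fractions)
Telescoping: Σ = (1/2)·(1 + 1/2 - 1/69 - 1/70) = 3553/4830

Sum = 3553/4830


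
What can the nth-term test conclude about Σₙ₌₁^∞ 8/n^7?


lim(n→∞) 8/n^7 = 0
lim aₙ = 0 → nth-term test is INCONCLUSIVE
(Need other tests; this is actually a convergent p-series with p=7 > 1)

Inconclusive (lim aₙ = 0; need another test)


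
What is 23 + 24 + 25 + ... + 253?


Σₖ₌23^253 k = Σₖ₌₁^253 k − Σₖ₌₁^22 k
= 253·254/2 − 22·23/2
= 32131 − 253 = 31878

Σk = 31878


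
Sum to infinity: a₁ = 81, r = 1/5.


S∞ = a₁/(1-r) = 81/(1 - 1/5)
= 81/(4/5)
= 405/4

S∞ = 405/4


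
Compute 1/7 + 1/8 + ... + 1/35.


Σₖ₌7^35 1/k = 1/7 + 1/8 + 1/9 + ... + 1/35
= 22274660489989/13127595717600
≈ 1.6968

Sum = 22274660489989/13127595717600 ≈ 1.6968


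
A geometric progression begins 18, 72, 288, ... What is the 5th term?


aₙ = a₁·r^(n-1)
= 18×4^4
= 18×256
= 4608

a_5 = 4608


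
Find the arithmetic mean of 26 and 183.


AM = (26 + 183)/2 = 209/2 = 104.5

AM = 104.5


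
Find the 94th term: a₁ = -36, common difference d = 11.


aₙ = a₁ + (n-1)d
= -36 + (94-1)×11
= -36 + 1023
= 987

a_94 = 987


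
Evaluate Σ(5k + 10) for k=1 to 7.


Σ(5k+10) = 5·Σk + 10·n
= 5·28 + 10·7
= 140 + 70 = 210

Σ = 210


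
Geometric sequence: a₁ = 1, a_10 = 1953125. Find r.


r^(n-1) = aₙ/a₁
r^9 = 1953125/1 = 1953125
r = 1953125^(1/9)
= 5

r = 5


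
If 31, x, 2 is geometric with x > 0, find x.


GM = √(31×2) = √62 = 7.874

GM = 7.874


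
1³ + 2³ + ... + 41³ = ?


n(n+1)/2 = 41×42/2 = 861
Σk³ = 861² = 741321

Σk³ = 741321


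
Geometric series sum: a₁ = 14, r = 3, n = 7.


Sₙ = 14×(3^7 - 1)/(3 - 1)
= 14×(2187 - 1)/2
= 14×2186/2
= 15302

S_7 = 15302


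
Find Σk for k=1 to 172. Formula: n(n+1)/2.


n(n+1)/2 = 172×173/2 = 29756/2 = 14878

Σk = 14878


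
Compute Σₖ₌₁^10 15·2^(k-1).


Sₙ = 15×(2^10 - 1)/(2 - 1)
= 15×(1024 - 1)/1
= 15×1023/1
= 15345

S_10 = 15345


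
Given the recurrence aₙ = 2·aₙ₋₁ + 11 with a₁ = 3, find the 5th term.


Computing step by step:
a_1 = 3
a_2 = 17
a_3 = 45
a_4 = 101
a_5 = 213


a_5 = 213


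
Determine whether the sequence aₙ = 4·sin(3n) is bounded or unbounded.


For all n, -1 ≤ sin(3n) ≤ 1, so -4 ≤ 4·sin(3n) ≤ 4
Lower bound: -4, Upper bound: 4
The sequence IS bounded

Bounded (-4 ≤ aₙ ≤ 4)


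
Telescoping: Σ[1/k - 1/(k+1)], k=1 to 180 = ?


Telescoping: adjacent terms cancel.
= 1/1 - 1/181
= 1 - 1/181 = 180/181

Sum = 180/181


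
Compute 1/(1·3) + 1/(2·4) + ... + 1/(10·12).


1/(k(k+2)) = (1/2)·(1/k - 1/(k+2)) (partial fractions)
Telescoping: Σ = (1/2)·(1 + 1/2 - 1/11 - 1/12) = 175/264

Sum = 175/264


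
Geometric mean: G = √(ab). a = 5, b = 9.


GM = √(5×9) = √45 = 6.7082

GM = 6.7082


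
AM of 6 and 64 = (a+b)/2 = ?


AM = (6 + 64)/2 = 70/2 = 35

AM = 35


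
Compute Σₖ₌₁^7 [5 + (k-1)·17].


aₙ = 5 + (7-1)×17 = 107
Sₙ = n(a₁+aₙ)/2 = 7×(5+107)/2
= 7×112/2 = 392

S_7 = 392


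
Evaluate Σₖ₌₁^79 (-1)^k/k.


S = -1 + 1/2 - 1/3 + 1/4 - 1/5 + 1/6 - 1/7 + 1/8 ± ...
= -0.6994
(Full series converges to -ln(2) ≈ -0.6931)

S_79 = -0.6994


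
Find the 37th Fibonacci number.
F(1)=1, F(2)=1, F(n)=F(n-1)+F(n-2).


Fibonacci sequence: 1, 1, 2, 3, 5, 8, 13, 21, 34, 55, 89, ...
F(37) = 24157817

F(37) = 24157817


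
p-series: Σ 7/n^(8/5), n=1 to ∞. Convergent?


p-series test: Σ c/n^p converges if p > 1, diverges if p ≤ 1 (constant c > 0 doesn't affect convergence).
p = 8/5
8/5 > 1 → CONVERGES

Converges (p = 8/5 > 1)


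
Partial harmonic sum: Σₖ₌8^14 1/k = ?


Σₖ₌8^14 1/k = 1/8 + 1/9 + 1/10 + 1/11 + 1/12 + 1/13 + 1/14
= 237371/360360
≈ 0.6587

Sum = 237371/360360 ≈ 0.6587


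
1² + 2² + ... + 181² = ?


n = 181
n(n+1)(2n+1)/6 = 181×182×363/6
= 11957946/6 = 1992991

Σk² = 1992991


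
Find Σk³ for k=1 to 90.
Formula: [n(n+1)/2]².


n(n+1)/2 = 90×91/2 = 4095
Σk³ = 4095² = 16769025

Σk³ = 16769025


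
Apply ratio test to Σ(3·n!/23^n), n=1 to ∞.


aₙ = 3·n!/23^n
a_{n+1}/aₙ = (n+1)!/23^(n+1) × 23^n/n!  (constant 3 cancels)
= (n+1)/23
L = lim(n→∞) (n+1)/23 = ∞
L > 1 → series DIVERGES

Diverges (ratio test: L = ∞ > 1)


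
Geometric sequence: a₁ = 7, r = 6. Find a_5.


aₙ = a₁·r^(n-1)
= 7×6^4
= 7×1296
= 9072

a_5 = 9072


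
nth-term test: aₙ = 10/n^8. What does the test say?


lim(n→∞) 10/n^8 = 0
lim aₙ = 0 → nth-term test is INCONCLUSIVE
(Need other tests; this is actually a convergent p-series with p=8 > 1)

Inconclusive (lim aₙ = 0; need another test)


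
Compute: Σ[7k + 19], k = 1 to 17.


Σ(7k+19) = 7·Σk + 19·n
= 7·153 + 19·17
= 1071 + 323 = 1394

Σ = 1394


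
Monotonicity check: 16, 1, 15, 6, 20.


Differences: -15, 14, -9, 14
Difference at position 2 is +14 (> 0) but position 1 is -15 (< 0) — sequence both rises and falls
→ NOT monotonic

Not monotonic


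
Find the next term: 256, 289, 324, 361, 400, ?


Pattern: perfect squares: n²
Terms: 256, 289, 324, 361, 400
Next term = 441

Next term = 441


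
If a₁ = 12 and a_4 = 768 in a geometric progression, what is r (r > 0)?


r^(n-1) = aₙ/a₁
r^3 = 768/12 = 64
r = 64^(1/3)
= 4

r = 4


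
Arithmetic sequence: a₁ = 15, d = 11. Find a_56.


aₙ = a₁ + (n-1)d
= 15 + (56-1)×11
= 15 + 605
= 620

a_56 = 620


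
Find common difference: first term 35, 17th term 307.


d = (aₙ - a₁)/(n-1)
= (307 - 35)/(17-1)
= 272/16 = 17

d = 17


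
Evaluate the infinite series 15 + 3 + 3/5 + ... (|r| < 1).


S∞ = a₁/(1-r) = 15/(1 - 1/5)
= 15/(4/5)
= 75/4

S∞ = 75/4


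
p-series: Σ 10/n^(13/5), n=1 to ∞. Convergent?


p-series test: Σ c/n^p converges if p > 1, diverges if p ≤ 1 (constant c > 0 doesn't affect convergence).
p = 13/5
13/5 > 1 → CONVERGES

Converges (p = 13/5 > 1)


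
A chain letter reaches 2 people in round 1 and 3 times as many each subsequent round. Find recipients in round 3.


aₙ = a₁·r^(n-1)
= 2×3^2
= 2×9
= 18

a_3 = 18


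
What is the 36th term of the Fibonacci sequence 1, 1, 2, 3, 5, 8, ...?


Fibonacci sequence: 1, 1, 2, 3, 5, 8, 13, 21, 34, 55, 89, ...
F(36) = 14930352

F(36) = 14930352


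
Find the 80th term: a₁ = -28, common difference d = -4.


aₙ = a₁ + (n-1)d
= -28 + (80-1)×-4
= -28 - 316
= -344

a_80 = -344


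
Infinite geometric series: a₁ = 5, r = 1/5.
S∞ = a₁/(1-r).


S∞ = a₁/(1-r) = 5/(1 - 1/5)
= 5/(4/5)
= 25/4

S∞ = 25/4


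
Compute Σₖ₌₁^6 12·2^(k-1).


Sₙ = 12×(2^6 - 1)/(2 - 1)
= 12×(64 - 1)/1
= 12×63/1
= 756

S_6 = 756


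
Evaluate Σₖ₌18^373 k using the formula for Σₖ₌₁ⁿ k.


Σₖ₌18^373 k = Σₖ₌₁^373 k − Σₖ₌₁^17 k
= 373·374/2 − 17·18/2
= 69751 − 153 = 69598

Σk = 69598


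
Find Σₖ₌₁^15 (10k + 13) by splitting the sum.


Σ(10k+13) = 10·Σk + 13·n
= 10·120 + 13·15
= 1200 + 195 = 1395

Σ = 1395


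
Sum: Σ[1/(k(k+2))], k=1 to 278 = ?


1/(k(k+2)) = (1/2)·(1/k - 1/(k+2)) (partial fractions)
Telescoping: Σ = (1/2)·(1 + 1/2 - 1/279 - 1/280) = 116621/156240

Sum = 116621/156240


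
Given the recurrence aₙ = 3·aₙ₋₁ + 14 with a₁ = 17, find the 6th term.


Computing step by step:
a_1 = 17
a_2 = 65
a_3 = 209
a_4 = 641
a_5 = 1937
a_6 = 5825


a_6 = 5825


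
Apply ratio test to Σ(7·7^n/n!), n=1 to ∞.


aₙ = 7·7^n/n!
a_{n+1}/aₙ = 7^(n+1)/(n+1)! × n!/7^n  (constant 7 cancels)
= 7/(n+1)
L = lim(n→∞) 7/(n+1) = 0
L < 1 → series CONVERGES

Converges (ratio test: L = 0 < 1)


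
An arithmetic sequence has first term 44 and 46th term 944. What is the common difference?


d = (aₙ - a₁)/(n-1)
= (944 - 44)/(46-1)
= 900/45 = 20

d = 20


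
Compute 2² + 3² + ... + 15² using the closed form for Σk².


Σₖ₌2^15 k² = Σₖ₌₁^15 k² − Σₖ₌₁^1 k²
= 15·16·31/6 − 1·2·3/6
= 1240 − 1 = 1239

Σk² = 1239


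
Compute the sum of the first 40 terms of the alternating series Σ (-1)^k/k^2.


S = -1 + 1/4 - 1/9 + 1/16 - 1/25 + 1/36 - 1/49 + 1/64 ± ...
= -0.8222
(Full series converges to -π²/12 ≈ -0.8225)

S_40 = -0.8222


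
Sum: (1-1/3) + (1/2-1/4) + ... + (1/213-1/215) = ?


Telescoping with gap 2: two head and two tail terms survive.
= (1 + 1/2) - (1/214 + 1/215)
= 3/2 - 1/214 - 1/215 = 34293/23005

Sum = 34293/23005


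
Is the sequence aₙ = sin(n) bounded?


For all n, -1 ≤ sin(n) ≤ 1, so -1 ≤ sin(n) ≤ 1
Lower bound: -1, Upper bound: 1
The sequence IS bounded

Bounded (-1 ≤ aₙ ≤ 1)


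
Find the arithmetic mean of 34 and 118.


AM = (34 + 118)/2 = 152/2 = 76

AM = 76


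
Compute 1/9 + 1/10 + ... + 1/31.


Σₖ₌9^31 1/k = 1/9 + 1/10 + 1/11 + ... + 1/31
= 94540143454447/72201776446800
≈ 1.3094

Sum = 94540143454447/72201776446800 ≈ 1.3094


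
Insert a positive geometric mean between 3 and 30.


GM = √(3×30) = √90 = 9.4868

GM = 9.4868


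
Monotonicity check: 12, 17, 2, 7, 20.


Differences: 5, -15, 5, 13
Difference at position 1 is +5 (> 0) but position 2 is -15 (< 0) — sequence both rises and falls
→ NOT monotonic

Not monotonic


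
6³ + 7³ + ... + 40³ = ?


Σₖ₌6^40 k³ = [40·41/2]² − [5·6/2]²
= 672400 − 225 = 672175

Σk³ = 672175


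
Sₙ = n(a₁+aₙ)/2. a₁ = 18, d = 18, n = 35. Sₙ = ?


aₙ = 18 + (35-1)×18 = 630
Sₙ = n(a₁+aₙ)/2 = 35×(18+630)/2
= 35×648/2 = 11340

S_35 = 11340


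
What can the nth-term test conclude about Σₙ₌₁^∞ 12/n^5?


lim(n→∞) 12/n^5 = 0
lim aₙ = 0 → nth-term test is INCONCLUSIVE
(Need other tests; this is actually a convergent p-series with p=5 > 1)

Inconclusive (lim aₙ = 0; need another test)


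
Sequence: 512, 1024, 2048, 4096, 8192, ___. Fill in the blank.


Pattern: powers of 2: 2ⁿ
Terms: 512, 1024, 2048, 4096, 8192
Next term = 16384

Next term = 16384


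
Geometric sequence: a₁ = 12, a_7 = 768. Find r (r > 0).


r^(n-1) = aₙ/a₁
r^6 = 768/12 = 64
r = 64^(1/6)
= ±2; taking r > 0 gives r = 2

r = 2


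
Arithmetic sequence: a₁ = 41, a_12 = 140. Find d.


d = (aₙ - a₁)/(n-1)
= (140 - 41)/(12-1)
= 99/11 = 9

d = 9


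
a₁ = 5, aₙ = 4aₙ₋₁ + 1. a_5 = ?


Computing step by step:
a_1 = 5
a_2 = 21
a_3 = 85
a_4 = 341
a_5 = 1365


a_5 = 1365


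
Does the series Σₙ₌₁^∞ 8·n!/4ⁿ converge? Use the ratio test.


aₙ = 8·n!/4^n
a_{n+1}/aₙ = (n+1)!/4^(n+1) × 4^n/n!  (constant 8 cancels)
= (n+1)/4
L = lim(n→∞) (n+1)/4 = ∞
L > 1 → series DIVERGES

Diverges (ratio test: L = ∞ > 1)


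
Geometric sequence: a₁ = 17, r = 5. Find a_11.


aₙ = a₁·r^(n-1)
= 17×5^10
= 17×9765625
= 166015625

a_11 = 166015625


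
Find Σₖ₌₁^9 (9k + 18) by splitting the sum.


Σ(9k+18) = 9·Σk + 18·n
= 9·45 + 18·9
= 405 + 162 = 567

Σ = 567


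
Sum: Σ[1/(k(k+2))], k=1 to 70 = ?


1/(k(k+2)) = (1/2)·(1/k - 1/(k+2)) (partial fractions)
Telescoping: Σ = (1/2)·(1 + 1/2 - 1/71 - 1/72) = 7525/10224

Sum = 7525/10224


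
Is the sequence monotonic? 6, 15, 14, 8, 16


Differences: 9, -1, -6, 8
Difference at position 1 is +9 (> 0) but position 2 is -1 (< 0) — sequence both rises and falls
→ NOT monotonic

Not monotonic


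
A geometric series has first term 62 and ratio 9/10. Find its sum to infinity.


S∞ = a₁/(1-r) = 62/(1 - 9/10)
= 62/(1/10)
= 620

S∞ = 620


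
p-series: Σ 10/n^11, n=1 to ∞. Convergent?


p-series test: Σ c/n^p converges if p > 1, diverges if p ≤ 1 (constant c > 0 doesn't affect convergence).
p = 11
11 > 1 → CONVERGES

Converges (p = 11 > 1)


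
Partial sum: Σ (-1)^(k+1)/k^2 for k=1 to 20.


S = 1 - 1/4 + 1/9 - 1/16 + 1/25 - 1/36 + 1/49 - 1/64 ± ...
= 0.8213
(Full series converges to +π²/12 ≈ +0.8225)

S_20 = 0.8213


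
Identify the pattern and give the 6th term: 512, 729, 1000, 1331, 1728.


Pattern: perfect cubes: n³
Terms: 512, 729, 1000, 1331, 1728
Next term = 2197

Next term = 2197


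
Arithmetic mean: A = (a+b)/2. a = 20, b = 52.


AM = (20 + 52)/2 = 72/2 = 36

AM = 36


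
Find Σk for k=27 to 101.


Σₖ₌27^101 k = Σₖ₌₁^101 k − Σₖ₌₁^26 k
= 101·102/2 − 26·27/2
= 5151 − 351 = 4800

Σk = 4800


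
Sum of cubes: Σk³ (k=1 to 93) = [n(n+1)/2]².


n(n+1)/2 = 93×94/2 = 4371
Σk³ = 4371² = 19105641

Σk³ = 19105641


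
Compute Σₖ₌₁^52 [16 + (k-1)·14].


aₙ = 16 + (52-1)×14 = 730
Sₙ = n(a₁+aₙ)/2 = 52×(16+730)/2
= 52×746/2 = 19396

S_52 = 19396


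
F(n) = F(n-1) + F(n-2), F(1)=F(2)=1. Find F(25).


Fibonacci sequence: 1, 1, 2, 3, 5, 8, 13, 21, 34, 55, 89, ...
F(25) = 75025

F(25) = 75025


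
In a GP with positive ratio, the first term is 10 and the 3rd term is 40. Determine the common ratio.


r^(n-1) = aₙ/a₁
r^2 = 40/10 = 4
r = 4^(1/2)
= ±2; taking r > 0 gives r = 2

r = 2


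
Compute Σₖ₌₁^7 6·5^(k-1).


Sₙ = 6×(5^7 - 1)/(5 - 1)
= 6×(78125 - 1)/4
= 6×78124/4
= 117186

S_7 = 117186


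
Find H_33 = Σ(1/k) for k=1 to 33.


H_33 = 1/1 + 1/2 + 1/3 + ... + 1/33
= 53676090078349/13127595717600
≈ 4.0888

H_33 = 53676090078349/13127595717600 ≈ 4.0888


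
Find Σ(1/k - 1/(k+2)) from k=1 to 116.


Telescoping with gap 2: two head and two tail terms survive.
= (1 + 1/2) - (1/117 + 1/118)
= 3/2 - 1/117 - 1/118 = 10237/6903

Sum = 10237/6903


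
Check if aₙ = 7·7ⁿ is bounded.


aₙ = 7·7ⁿ → as n→∞, aₙ→∞ (since base 7 > 1)
No finite upper bound exists
The sequence is UNBOUNDED

Unbounded (aₙ → ∞ as n → ∞)


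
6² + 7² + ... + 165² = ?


Σₖ₌6^165 k² = Σₖ₌₁^165 k² − Σₖ₌₁^5 k²
= 165·166·331/6 − 5·6·11/6
= 1511015 − 55 = 1510960

Σk² = 1510960


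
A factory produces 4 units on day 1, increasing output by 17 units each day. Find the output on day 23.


aₙ = a₁ + (n-1)d
= 4 + (23-1)×17
= 4 + 374
= 378

a_23 = 378


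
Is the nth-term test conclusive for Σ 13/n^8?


lim(n→∞) 13/n^8 = 0
lim aₙ = 0 → nth-term test is INCONCLUSIVE
(Need other tests; this is actually a convergent p-series with p=8 > 1)

Inconclusive (lim aₙ = 0; need another test)


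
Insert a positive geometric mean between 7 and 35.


GM = √(7×35) = √245 = 15.6525

GM = 15.6525


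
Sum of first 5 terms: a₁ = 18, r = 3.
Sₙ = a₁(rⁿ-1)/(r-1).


Sₙ = 18×(3^5 - 1)/(3 - 1)
= 18×(243 - 1)/2
= 18×242/2
= 2178

S_5 = 2178


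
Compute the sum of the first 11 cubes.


n(n+1)/2 = 11×12/2 = 66
Σk³ = 66² = 4356

Σk³ = 4356


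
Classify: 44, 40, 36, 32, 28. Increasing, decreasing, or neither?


Differences: -4, -4, -4, -4
All differences < 0 → strictly DECREASING

Monotonically decreasing


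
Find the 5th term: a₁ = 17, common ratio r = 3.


aₙ = a₁·r^(n-1)
= 17×3^4
= 17×81
= 1377

a_5 = 1377


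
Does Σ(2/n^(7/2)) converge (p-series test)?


p-series test: Σ c/n^p converges if p > 1, diverges if p ≤ 1 (constant c > 0 doesn't affect convergence).
p = 7/2
7/2 > 1 → CONVERGES

Converges (p = 7/2 > 1)


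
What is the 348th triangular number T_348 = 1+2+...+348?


n(n+1)/2 = 348×349/2 = 121452/2 = 60726

Σk = 60726


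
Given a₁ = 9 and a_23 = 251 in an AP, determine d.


d = (aₙ - a₁)/(n-1)
= (251 - 9)/(23-1)
= 242/22 = 11

d = 11


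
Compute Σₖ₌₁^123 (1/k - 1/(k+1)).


Telescoping: adjacent terms cancel.
= 1/1 - 1/124
= 1 - 1/124 = 123/124

Sum = 123/124


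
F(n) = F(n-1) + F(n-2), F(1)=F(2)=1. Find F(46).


Fibonacci sequence: 1, 1, 2, 3, 5, 8, 13, 21, 34, 55, 89, ...
F(46) = 1836311903

F(46) = 1836311903


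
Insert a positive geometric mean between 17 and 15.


GM = √(17×15) = √255 = 15.9687

GM = 15.9687


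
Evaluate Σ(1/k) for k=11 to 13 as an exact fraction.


Σₖ₌11^13 1/k = 1/11 + 1/12 + 1/13
= 431/1716
≈ 0.2512

Sum = 431/1716 ≈ 0.2512


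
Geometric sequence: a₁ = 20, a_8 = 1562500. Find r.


r^(n-1) = aₙ/a₁
r^7 = 1562500/20 = 78125
r = 78125^(1/7)
= 5

r = 5


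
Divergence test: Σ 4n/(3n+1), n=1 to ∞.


lim(n→∞) 4n/(3n+1) = 4/3 = 4/3  (divide numerator and denominator by n)
lim aₙ = 4/3 ≠ 0 → series DIVERGES

Diverges (lim aₙ = 4/3 ≠ 0)


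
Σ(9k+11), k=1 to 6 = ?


Σ(9k+11) = 9·Σk + 11·n
= 9·21 + 11·6
= 189 + 66 = 255

Σ = 255


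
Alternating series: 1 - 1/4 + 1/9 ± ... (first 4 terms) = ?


S = 1 - 1/4 + 1/9 - 1/16
= 0.7986
(Full series converges to +π²/12 ≈ +0.8225)

S_4 = 0.7986


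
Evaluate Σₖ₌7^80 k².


Σₖ₌7^80 k² = Σₖ₌₁^80 k² − Σₖ₌₁^6 k²
= 80·81·161/6 − 6·7·13/6
= 173880 − 91 = 173789

Σk² = 173789


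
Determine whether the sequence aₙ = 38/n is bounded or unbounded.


a₁ = 38, a₂ = 38/2, a₃ = 38/3, ...
0 < aₙ ≤ 38 for all n ≥ 1
Lower bound: 0, Upper bound: 38
The sequence IS bounded

Bounded (0 < aₙ ≤ 38)


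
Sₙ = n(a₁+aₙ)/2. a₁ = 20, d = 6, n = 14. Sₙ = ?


aₙ = 20 + (14-1)×6 = 98
Sₙ = n(a₁+aₙ)/2 = 14×(20+98)/2
= 14×118/2 = 826

S_14 = 826


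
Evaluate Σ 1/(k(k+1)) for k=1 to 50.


1/(k(k+1)) = 1/k - 1/(k+1) (partial fractions)
Telescoping: Σ = 1 - 1/51 = 50/51

Sum = 50/51


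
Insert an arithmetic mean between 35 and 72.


AM = (35 + 72)/2 = 107/2 = 53.5

AM = 53.5


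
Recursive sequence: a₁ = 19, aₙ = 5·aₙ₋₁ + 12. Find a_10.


Computing step by step:
a_1 = 19
a_2 = 107
a_3 = 547
a_4 = 2747
a_5 = 13747
a_6 = 68747
a_7 = 343747
a_8 = 1718747
a_9 = 8593747
a_10 = 42968747


a_10 = 42968747


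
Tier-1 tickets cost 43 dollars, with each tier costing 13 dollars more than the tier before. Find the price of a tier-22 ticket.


aₙ = a₁ + (n-1)d
= 43 + (22-1)×13
= 43 + 273
= 316

a_22 = 316


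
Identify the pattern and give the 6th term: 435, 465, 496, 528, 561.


Pattern: triangular numbers: n(n+1)/2
Terms: 435, 465, 496, 528, 561
Next term = 595

Next term = 595


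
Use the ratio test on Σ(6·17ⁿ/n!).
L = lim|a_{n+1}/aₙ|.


aₙ = 6·17^n/n!
a_{n+1}/aₙ = 17^(n+1)/(n+1)! × n!/17^n  (constant 6 cancels)
= 17/(n+1)
L = lim(n→∞) 17/(n+1) = 0
L < 1 → series CONVERGES

Converges (ratio test: L = 0 < 1)


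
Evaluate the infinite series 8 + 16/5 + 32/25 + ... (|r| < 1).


S∞ = a₁/(1-r) = 8/(1 - 2/5)
= 8/(3/5)
= 40/3

S∞ = 40/3


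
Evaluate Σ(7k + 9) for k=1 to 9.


Σ(7k+9) = 7·Σk + 9·n
= 7·45 + 9·9
= 315 + 81 = 396

Σ = 396


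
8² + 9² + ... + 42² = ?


Σₖ₌8^42 k² = Σₖ₌₁^42 k² − Σₖ₌₁^7 k²
= 42·43·85/6 − 7·8·15/6
= 25585 − 140 = 25445

Σk² = 25445


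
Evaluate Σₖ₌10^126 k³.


Σₖ₌10^126 k³ = [126·127/2]² − [9·10/2]²
= 64016001 − 2025 = 64013976

Σk³ = 64013976


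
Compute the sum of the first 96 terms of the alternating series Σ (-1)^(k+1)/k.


S = 1 - 1/2 + 1/3 - 1/4 + 1/5 - 1/6 + 1/7 - 1/8 ± ...
= 0.688
(Full series converges to +ln(2) ≈ +0.6931)

S_96 = 0.688


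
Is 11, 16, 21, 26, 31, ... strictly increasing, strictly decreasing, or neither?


Differences: 5, 5, 5, 5
All differences > 0 → strictly INCREASING

Monotonically increasing


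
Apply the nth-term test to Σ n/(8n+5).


lim(n→∞) n/(8n+5) = 1/8 = 1/8  (divide numerator and denominator by n)
lim aₙ = 1/8 ≠ 0 → series DIVERGES

Diverges (lim aₙ = 1/8 ≠ 0)


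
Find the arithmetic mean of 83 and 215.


AM = (83 + 215)/2 = 298/2 = 149

AM = 149


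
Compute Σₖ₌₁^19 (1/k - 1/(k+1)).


Telescoping: adjacent terms cancel.
= 1/1 - 1/20
= 1 - 1/20 = 19/20

Sum = 19/20


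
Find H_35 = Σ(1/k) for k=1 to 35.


H_35 = 1/1 + 1/2 + 1/3 + ... + 1/35
= 54437269998109/13127595717600
≈ 4.1468

H_35 = 54437269998109/13127595717600 ≈ 4.1468


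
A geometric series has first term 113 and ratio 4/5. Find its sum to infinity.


S∞ = a₁/(1-r) = 113/(1 - 4/5)
= 113/(1/5)
= 565

S∞ = 565


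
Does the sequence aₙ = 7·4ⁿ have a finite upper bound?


aₙ = 7·4ⁿ → as n→∞, aₙ→∞ (since base 4 > 1)
No finite upper bound exists
The sequence is UNBOUNDED

Unbounded (aₙ → ∞ as n → ∞)


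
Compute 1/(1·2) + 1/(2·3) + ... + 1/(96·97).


1/(k(k+1)) = 1/k - 1/(k+1) (partial fractions)
Telescoping: Σ = 1 - 1/97 = 96/97

Sum = 96/97


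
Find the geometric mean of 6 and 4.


GM = √(6×4) = √24 = 4.899

GM = 4.899


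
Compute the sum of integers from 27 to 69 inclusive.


Σₖ₌27^69 k = Σₖ₌₁^69 k − Σₖ₌₁^26 k
= 69·70/2 − 26·27/2
= 2415 − 351 = 2064

Σk = 2064


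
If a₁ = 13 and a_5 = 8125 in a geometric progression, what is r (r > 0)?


r^(n-1) = aₙ/a₁
r^4 = 8125/13 = 625
r = 625^(1/4)
= ±5; taking r > 0 gives r = 5

r = 5


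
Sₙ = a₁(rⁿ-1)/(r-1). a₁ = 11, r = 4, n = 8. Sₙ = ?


Sₙ = 11×(4^8 - 1)/(4 - 1)
= 11×(65536 - 1)/3
= 11×65535/3
= 240295

S_8 = 240295


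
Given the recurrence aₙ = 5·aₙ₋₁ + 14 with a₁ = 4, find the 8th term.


Computing step by step:
a_1 = 4
a_2 = 34
a_3 = 184
a_4 = 934
a_5 = 4684
a_6 = 23434
a_7 = 117184
a_8 = 585934


a_8 = 585934


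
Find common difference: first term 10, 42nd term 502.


d = (aₙ - a₁)/(n-1)
= (502 - 10)/(42-1)
= 492/41 = 12

d = 12


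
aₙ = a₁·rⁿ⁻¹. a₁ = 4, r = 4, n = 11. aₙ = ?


aₙ = a₁·r^(n-1)
= 4×4^10
= 4×1048576
= 4194304

a_11 = 4194304


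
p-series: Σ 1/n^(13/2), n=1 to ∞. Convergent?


p-series test: Σ c/n^p converges if p > 1, diverges if p ≤ 1 (constant c > 0 doesn't affect convergence).
p = 13/2
13/2 > 1 → CONVERGES

Converges (p = 13/2 > 1)


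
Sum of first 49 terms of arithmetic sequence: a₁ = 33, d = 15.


aₙ = 33 + (49-1)×15 = 753
Sₙ = n(a₁+aₙ)/2 = 49×(33+753)/2
= 49×786/2 = 19257

S_49 = 19257


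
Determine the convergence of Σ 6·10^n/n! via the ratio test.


aₙ = 6·10^n/n!
a_{n+1}/aₙ = 10^(n+1)/(n+1)! × n!/10^n  (constant 6 cancels)
= 10/(n+1)
L = lim(n→∞) 10/(n+1) = 0
L < 1 → series CONVERGES

Converges (ratio test: L = 0 < 1)


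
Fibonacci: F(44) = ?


Fibonacci sequence: 1, 1, 2, 3, 5, 8, 13, 21, 34, 55, 89, ...
F(44) = 701408733

F(44) = 701408733


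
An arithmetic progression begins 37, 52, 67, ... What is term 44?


aₙ = a₁ + (n-1)d
= 37 + (44-1)×15
= 37 + 645
= 682

a_44 = 682


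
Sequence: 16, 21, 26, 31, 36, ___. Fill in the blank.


Pattern: arithmetic (d=5)
Terms: 16, 21, 26, 31, 36
Next term = 41

Next term = 41


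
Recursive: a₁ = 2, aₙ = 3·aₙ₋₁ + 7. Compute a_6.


Computing step by step:
a_1 = 2
a_2 = 13
a_3 = 46
a_4 = 145
a_5 = 442
a_6 = 1333


a_6 = 1333
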